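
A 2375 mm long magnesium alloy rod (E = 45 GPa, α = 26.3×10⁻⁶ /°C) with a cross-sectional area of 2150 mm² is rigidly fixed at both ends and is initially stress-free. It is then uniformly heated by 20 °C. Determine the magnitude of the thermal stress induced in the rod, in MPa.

σ ≈ 23.7 MPa (compressive)

The supports are rigid, so the total axial strain is zero. The restrained thermal strain is ε = αΔT = 26.3×10⁻⁶ × 20 = 526×10⁻⁶.
σ = EαΔT = 45×10³ × 26.3×10⁻⁶ × 20 = 23.67 MPa (compressive; the rod is trying to expand).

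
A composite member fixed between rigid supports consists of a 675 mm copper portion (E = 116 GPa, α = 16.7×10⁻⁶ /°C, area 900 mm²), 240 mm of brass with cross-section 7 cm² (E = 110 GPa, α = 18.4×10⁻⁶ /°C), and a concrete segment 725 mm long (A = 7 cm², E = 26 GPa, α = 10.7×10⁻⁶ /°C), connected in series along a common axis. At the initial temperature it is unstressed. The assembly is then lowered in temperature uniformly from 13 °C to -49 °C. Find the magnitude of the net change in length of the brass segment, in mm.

|ΔL| ≈ 0.182 mm

Free thermal contraction of the whole bar: Σ αᵢΔT Lᵢ = 16.7×10⁻⁶×62×675 + 18.4×10⁻⁶×62×240 + 10.7×10⁻⁶×62×725 = 1.454 mm.
Since the ends are fixed, an axial force P builds up, equal in every segment, with P · Σ Lᵢ/(AᵢEᵢ) = δ_free.
Σ Lᵢ/(AᵢEᵢ) = 675/(900×116×10³) + 240/(700×110×10³) + 725/(700×26×10³) = 4.942×10⁻⁵ mm/N.
So P = 1.454 / 4.942×10⁻⁵ = 29.42 kN, tensile.
For the brass segment, free thermal change = 18.4×10⁻⁶×62×240 = 0.2738 mm and elastic change from P = 29420×240/(700×110×10³) = 0.09169 mm; these oppose, so the net change is 0.182 mm (segment shortens).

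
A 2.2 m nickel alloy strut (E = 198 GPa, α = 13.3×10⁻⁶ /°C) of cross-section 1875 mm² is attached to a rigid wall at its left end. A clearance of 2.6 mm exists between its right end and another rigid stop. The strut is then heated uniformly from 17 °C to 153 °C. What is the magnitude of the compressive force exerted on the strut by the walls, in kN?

P ≈ 233 kN

Free thermal elongation = αΔT L = 13.3×10⁻⁶ × 136 × 2200 = 3.979 mm.
The gap closes (δ_free > 2.6 mm) and the wall then resists a further 3.979 − 2.6 = 1.379 mm of expansion.
So σ = E(δ_free − g)/L = 198×10³ × 1.379/2200 = 124.1 MPa.
Force on the wall = σA = 124.1 × 1875 mm² = 232.8 kN.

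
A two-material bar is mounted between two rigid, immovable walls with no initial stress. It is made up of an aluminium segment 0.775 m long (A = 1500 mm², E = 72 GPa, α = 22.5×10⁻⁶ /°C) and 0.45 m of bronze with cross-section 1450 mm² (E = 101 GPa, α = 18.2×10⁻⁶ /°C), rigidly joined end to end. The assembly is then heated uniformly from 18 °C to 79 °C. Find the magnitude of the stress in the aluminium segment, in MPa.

σ ≈ 102 MPa (compressive)

With the walls removed the bar would change length by δ_free = Σ αᵢΔT Lᵢ = 22.5×10⁻⁶×61×775 + 18.2×10⁻⁶×61×450 = 1.563 mm.
The walls prevent any net length change, so an axial force P (same in every segment) develops. Compatibility: P · Σ Lᵢ/(AᵢEᵢ) = δ_free.
The series flexibility is Σ Lᵢ/(AᵢEᵢ) = 775/(1500×72×10³) + 450/(1450×101×10³) = 1.025×10⁻⁵ mm/N.
P = 1.563 / 1.025×10⁻⁵ = 152500 N = 152.5 kN, compressive.
σ_{aluminium} = P / A = 152500 / 1500 = 101.7 MPa.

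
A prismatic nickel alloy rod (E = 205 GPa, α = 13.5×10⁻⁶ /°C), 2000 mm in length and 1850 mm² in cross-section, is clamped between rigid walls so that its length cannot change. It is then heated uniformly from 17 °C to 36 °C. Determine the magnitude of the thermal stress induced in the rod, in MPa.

σ ≈ 52.6 MPa (compressive)

With length fixed, the mechanical strain must cancel the thermal strain αΔT = 13.5×10⁻⁶ × 19 = 256.5×10⁻⁶.
Hence σ = E·αΔT = 205×10³ × 256.5×10⁻⁶ = 52.58 MPa, compressive.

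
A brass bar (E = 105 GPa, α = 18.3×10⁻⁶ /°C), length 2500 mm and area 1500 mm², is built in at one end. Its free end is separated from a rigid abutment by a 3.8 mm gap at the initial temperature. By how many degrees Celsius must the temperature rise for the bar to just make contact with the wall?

ΔT ≈ 83.1 °C

Contact occurs when the free expansion equals the gap: αΔT L = 3.8 mm.
ΔT = 3.8 / (18.3×10⁻⁶ × 2500) = 83.06 °C.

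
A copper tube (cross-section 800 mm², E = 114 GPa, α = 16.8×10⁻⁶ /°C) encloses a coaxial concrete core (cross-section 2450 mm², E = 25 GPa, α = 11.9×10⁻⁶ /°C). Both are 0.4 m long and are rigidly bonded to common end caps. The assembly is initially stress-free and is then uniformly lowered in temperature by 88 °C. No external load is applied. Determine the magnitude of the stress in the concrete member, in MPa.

The copper has the larger α, so on cooling it would change length more than the concrete if both were free. The rigid plates force a common final length, so the copper is put into tension and the concrete into compression, with equal and opposite forces P (no external load).
Setting the final lengths equal and cancelling L: (α₁ − α₂)ΔT = P/(A₁E₁) + P/(A₂E₂).
|α₁ − α₂|·ΔT = 4.9×10⁻⁶ × 88 = 0.0004312.
1/(A₁E₁) + 1/(A₂E₂) = 1/(800×114×10³) + 1/(2450×25×10³) = 2.729×10⁻⁸ N⁻¹.
So P = 0.0004312 / 2.729×10⁻⁸ = 15.8 kN.
σ_{concrete} = P/A₂ = 15800/2450 = 6.449 MPa, compressive.

σ ≈ 6.45 MPa (compressive)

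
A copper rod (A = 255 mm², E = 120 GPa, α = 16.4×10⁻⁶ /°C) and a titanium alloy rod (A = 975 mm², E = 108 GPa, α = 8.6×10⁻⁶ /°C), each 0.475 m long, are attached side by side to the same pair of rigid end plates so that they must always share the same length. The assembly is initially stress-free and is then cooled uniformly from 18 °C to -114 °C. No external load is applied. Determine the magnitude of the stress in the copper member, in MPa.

Equilibrium of a rigid end plate with no external load gives equal and opposite internal forces ±P in the two members. Since α_{copper} > α_{titanium alloy}, cooling drives the copper into tension and the titanium alloy into compression.
Equating the net (thermal + elastic) strains gives |α₁ − α₂|·ΔT = P·[1/(A₁E₁) + 1/(A₂E₂)].
|α₁ − α₂|·ΔT = 7.8×10⁻⁶ × 132 = 0.00103.
1/(A₁E₁) + 1/(A₂E₂) = 1/(255×120×10³) + 1/(975×108×10³) = 4.218×10⁻⁸ N⁻¹.
So P = 0.00103 / 4.218×10⁻⁸ = 24.41 kN.
σ_{copper} = P/A₁ = 24410/255 = 95.73 MPa, tensile.

σ ≈ 95.7 MPa (tensile)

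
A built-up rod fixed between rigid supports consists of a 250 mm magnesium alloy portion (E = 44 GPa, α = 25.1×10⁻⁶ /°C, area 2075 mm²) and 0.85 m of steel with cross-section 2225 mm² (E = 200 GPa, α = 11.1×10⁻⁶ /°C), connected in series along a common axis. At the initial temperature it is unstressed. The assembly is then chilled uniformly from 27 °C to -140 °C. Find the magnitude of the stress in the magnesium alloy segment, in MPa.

With the walls removed the bar would change length by δ_free = Σ αᵢΔT Lᵢ = 25.1×10⁻⁶×167×250 + 11.1×10⁻⁶×167×850 = 2.624 mm.
The rigid supports impose zero overall length change; the single axial force P common to all segments must satisfy P Σ Lᵢ/(AᵢEᵢ) = δ_free.
The series flexibility is Σ Lᵢ/(AᵢEᵢ) = 250/(2075×44×10³) + 850/(2225×200×10³) = 4.648×10⁻⁶ mm/N.
Hence P = δ_free / Σ(L/AE) = 2.624/4.648×10⁻⁶ = 564.4 kN (tensile).
σ_{magnesium alloy} = P / A = 564400 / 2075 = 272 MPa.

σ ≈ 272 MPa (tensile)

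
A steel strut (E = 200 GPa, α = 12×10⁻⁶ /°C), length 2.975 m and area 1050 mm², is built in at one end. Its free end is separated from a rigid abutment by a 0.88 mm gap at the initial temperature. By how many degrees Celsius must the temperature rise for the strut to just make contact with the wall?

The gap closes when αΔT L = 0.88 mm, since the strut is still unstressed at that instant.
ΔT = 0.88 / (12×10⁻⁶ × 2975) = 24.65 °C.

ΔT ≈ 24.6 °C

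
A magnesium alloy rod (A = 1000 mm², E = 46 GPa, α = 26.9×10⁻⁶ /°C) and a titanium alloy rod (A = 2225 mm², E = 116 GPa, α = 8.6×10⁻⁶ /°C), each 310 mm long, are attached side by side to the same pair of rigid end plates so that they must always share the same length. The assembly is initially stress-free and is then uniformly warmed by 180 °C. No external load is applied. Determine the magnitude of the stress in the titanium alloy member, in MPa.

The magnesium alloy has the larger α, so on heating it would change length more than the titanium alloy if both were free. The rigid plates force a common final length, so the magnesium alloy is put into compression and the titanium alloy into tension, with equal and opposite forces P (no external load).
Equating the net (thermal + elastic) strains gives |α₁ − α₂|·ΔT = P·[1/(A₁E₁) + 1/(A₂E₂)].
|α₁ − α₂|·ΔT = 18.3×10⁻⁶ × 180 = 0.003294.
1/(A₁E₁) + 1/(A₂E₂) = 1/(1000×46×10³) + 1/(2225×116×10³) = 2.561×10⁻⁸ N⁻¹.
P = 0.003294 / 2.561×10⁻⁸ = 128600 N = 128.6 kN.
σ_{titanium alloy} = P/A₂ = 128600/2225 = 57.8 MPa, tensile.

σ ≈ 57.8 MPa (tensile)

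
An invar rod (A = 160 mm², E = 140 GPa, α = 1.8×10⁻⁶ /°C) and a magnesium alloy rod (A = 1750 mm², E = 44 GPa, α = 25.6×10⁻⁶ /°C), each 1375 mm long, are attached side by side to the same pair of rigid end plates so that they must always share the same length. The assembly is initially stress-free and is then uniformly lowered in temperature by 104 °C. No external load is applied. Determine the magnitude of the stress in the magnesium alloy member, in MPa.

σ ≈ 24.5 MPa (tensile)

The magnesium alloy has the larger α, so on cooling it would change length more than the invar if both were free. The rigid plates force a common final length, so the magnesium alloy is put into tension and the invar into compression, with equal and opposite forces P (no external load).
Setting the final lengths equal and cancelling L: (α₁ − α₂)ΔT = P/(A₁E₁) + P/(A₂E₂).
|α₁ − α₂|·ΔT = 23.8×10⁻⁶ × 104 = 0.002475.
1/(A₁E₁) + 1/(A₂E₂) = 1/(160×140×10³) + 1/(1750×44×10³) = 5.763×10⁻⁸ N⁻¹.
So P = 0.002475 / 5.763×10⁻⁸ = 42.95 kN.
σ_{magnesium alloy} = P/A₂ = 42950/1750 = 24.54 MPa, tensile.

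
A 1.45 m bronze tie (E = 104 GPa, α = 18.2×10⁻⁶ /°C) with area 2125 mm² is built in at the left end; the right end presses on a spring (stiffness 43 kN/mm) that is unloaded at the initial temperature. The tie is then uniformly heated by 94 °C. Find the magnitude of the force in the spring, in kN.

Free thermal expansion: δ_free = αΔT L = 18.2×10⁻⁶ × 94 × 1450 = 2.481 mm.
With a force P in the spring, the elastic change of the tie is PL/(AE) and that of the spring is P/k; compatibility requires their sum to equal δ_free.
P [ L/(AE) + 1/k ] = δ_free → P [ 1450/(2125×104×10³) + 1/(43×10³) ] = 2.481.
P = 2.481 / 2.982×10⁻⁵ = 83200 N.

P ≈ 83.2 kN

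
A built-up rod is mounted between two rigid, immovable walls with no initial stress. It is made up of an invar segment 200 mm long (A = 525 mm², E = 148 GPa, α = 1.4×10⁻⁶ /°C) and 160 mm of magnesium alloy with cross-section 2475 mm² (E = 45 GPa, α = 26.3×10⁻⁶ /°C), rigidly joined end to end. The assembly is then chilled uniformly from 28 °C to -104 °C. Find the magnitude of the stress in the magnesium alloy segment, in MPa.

σ ≈ 59.7 MPa (tensile)

If the supports were absent, the total length change would be Σ αᵢΔT Lᵢ = 1.4×10⁻⁶×132×200 + 26.3×10⁻⁶×132×160 = 0.5924 mm.
The walls prevent any net length change, so an axial force P (same in every segment) develops. Compatibility: P · Σ Lᵢ/(AᵢEᵢ) = δ_free.
The series flexibility is Σ Lᵢ/(AᵢEᵢ) = 200/(525×148×10³) + 160/(2475×45×10³) = 4.011×10⁻⁶ mm/N.
Hence P = δ_free / Σ(L/AE) = 0.5924/4.011×10⁻⁶ = 147.7 kN (tensile).
σ_{magnesium alloy} = P / A = 147700 / 2475 = 59.68 MPa.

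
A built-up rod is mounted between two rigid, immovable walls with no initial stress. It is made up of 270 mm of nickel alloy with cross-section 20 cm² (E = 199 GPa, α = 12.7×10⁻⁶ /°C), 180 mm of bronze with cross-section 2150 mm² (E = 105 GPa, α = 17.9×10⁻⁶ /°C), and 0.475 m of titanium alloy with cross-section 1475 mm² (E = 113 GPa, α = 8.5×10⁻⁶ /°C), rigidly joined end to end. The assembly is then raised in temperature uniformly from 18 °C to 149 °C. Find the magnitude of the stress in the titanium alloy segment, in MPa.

σ ≈ 219 MPa (compressive)

If the supports were absent, the total length change would be Σ αᵢΔT Lᵢ = 12.7×10⁻⁶×131×270 + 17.9×10⁻⁶×131×180 + 8.5×10⁻⁶×131×475 = 1.4 mm.
The rigid supports impose zero overall length change; the single axial force P common to all segments must satisfy P Σ Lᵢ/(AᵢEᵢ) = δ_free.
The series flexibility is Σ Lᵢ/(AᵢEᵢ) = 270/(2000×199×10³) + 180/(2150×105×10³) + 475/(1475×113×10³) = 4.326×10⁻⁶ mm/N.
P = 1.4 / 4.326×10⁻⁶ = 323700 N = 323.7 kN, compressive.
σ_{titanium alloy} = P / A = 323700 / 1475 = 219.5 MPa.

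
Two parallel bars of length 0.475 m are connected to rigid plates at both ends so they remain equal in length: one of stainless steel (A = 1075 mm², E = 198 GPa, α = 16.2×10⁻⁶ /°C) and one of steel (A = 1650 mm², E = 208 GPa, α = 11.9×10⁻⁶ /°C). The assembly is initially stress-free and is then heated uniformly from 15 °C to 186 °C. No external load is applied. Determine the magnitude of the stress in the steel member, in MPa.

Equilibrium of a rigid end plate with no external load gives equal and opposite internal forces ±P in the two members. Since α_{stainless steel} > α_{steel}, heating drives the stainless steel into compression and the steel into tension.
Setting the final lengths equal and cancelling L: (α₁ − α₂)ΔT = P/(A₁E₁) + P/(A₂E₂).
|α₁ − α₂|·ΔT = 4.3×10⁻⁶ × 171 = 0.0007353.
1/(A₁E₁) + 1/(A₂E₂) = 1/(1075×198×10³) + 1/(1650×208×10³) = 7.612×10⁻⁹ N⁻¹.
So P = 0.0007353 / 7.612×10⁻⁹ = 96.6 kN.
σ_{steel} = P/A₂ = 96600/1650 = 58.54 MPa, tensile.

σ ≈ 58.5 MPa (tensile)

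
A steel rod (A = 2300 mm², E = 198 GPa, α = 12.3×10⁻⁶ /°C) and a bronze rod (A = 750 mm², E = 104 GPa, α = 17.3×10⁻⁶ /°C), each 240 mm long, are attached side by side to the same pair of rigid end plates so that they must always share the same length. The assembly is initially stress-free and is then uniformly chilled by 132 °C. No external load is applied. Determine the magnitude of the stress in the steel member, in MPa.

The bronze has the larger α, so on cooling it would change length more than the steel if both were free. The rigid plates force a common final length, so the bronze is put into tension and the steel into compression, with equal and opposite forces P (no external load).
Equating the net (thermal + elastic) strains gives |α₁ − α₂|·ΔT = P·[1/(A₁E₁) + 1/(A₂E₂)].
|α₁ − α₂|·ΔT = 5×10⁻⁶ × 132 = 0.00066.
1/(A₁E₁) + 1/(A₂E₂) = 1/(2300×198×10³) + 1/(750×104×10³) = 1.502×10⁻⁸ N⁻¹.
So P = 0.00066 / 1.502×10⁻⁸ = 43.95 kN.
σ_{steel} = P/A₁ = 43950/2300 = 19.11 MPa, compressive.

σ ≈ 19.1 MPa (compressive)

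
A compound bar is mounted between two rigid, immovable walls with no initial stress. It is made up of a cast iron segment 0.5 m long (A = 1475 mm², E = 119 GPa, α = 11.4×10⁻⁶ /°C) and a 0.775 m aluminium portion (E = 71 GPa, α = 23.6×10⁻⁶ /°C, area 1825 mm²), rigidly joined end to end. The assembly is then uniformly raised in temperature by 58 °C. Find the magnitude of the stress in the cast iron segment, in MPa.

σ ≈ 107 MPa (compressive)

Free thermal expansion of the whole bar: Σ αᵢΔT Lᵢ = 11.4×10⁻⁶×58×500 + 23.6×10⁻⁶×58×775 = 1.391 mm.
Since the ends are fixed, an axial force P builds up, equal in every segment, with P · Σ Lᵢ/(AᵢEᵢ) = δ_free.
The series flexibility is Σ Lᵢ/(AᵢEᵢ) = 500/(1475×119×10³) + 775/(1825×71×10³) = 8.83×10⁻⁶ mm/N.
So P = 1.391 / 8.83×10⁻⁶ = 157.6 kN, compressive.
σ_{cast iron} = P / A = 157600 / 1475 = 106.8 MPa.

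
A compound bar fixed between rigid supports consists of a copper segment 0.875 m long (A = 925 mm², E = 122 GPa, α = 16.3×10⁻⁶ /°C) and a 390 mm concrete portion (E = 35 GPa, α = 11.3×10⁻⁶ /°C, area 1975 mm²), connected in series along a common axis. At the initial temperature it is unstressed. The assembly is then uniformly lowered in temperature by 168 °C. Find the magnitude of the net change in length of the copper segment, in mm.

If the supports were absent, the total length change would be Σ αᵢΔT Lᵢ = 16.3×10⁻⁶×168×875 + 11.3×10⁻⁶×168×390 = 3.136 mm.
The rigid supports impose zero overall length change; the single axial force P common to all segments must satisfy P Σ Lᵢ/(AᵢEᵢ) = δ_free.
Σ Lᵢ/(AᵢEᵢ) = 875/(925×122×10³) + 390/(1975×35×10³) = 1.34×10⁻⁵ mm/N.
So P = 3.136 / 1.34×10⁻⁵ = 234.1 kN, tensile.
For the copper segment, free thermal change = 16.3×10⁻⁶×168×875 = 2.396 mm and elastic change from P = 234100×875/(925×122×10³) = 1.815 mm; these oppose, so the net change is 0.581 mm (segment shortens).

|ΔL| ≈ 0.581 mm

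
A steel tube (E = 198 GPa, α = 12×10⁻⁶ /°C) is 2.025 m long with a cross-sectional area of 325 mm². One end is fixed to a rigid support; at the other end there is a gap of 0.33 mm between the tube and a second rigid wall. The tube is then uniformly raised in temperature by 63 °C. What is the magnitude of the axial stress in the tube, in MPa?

σ ≈ 117 MPa (compressive)

If the wall were absent the tube would grow by αΔT L = 12×10⁻⁶ × 63 × 2025 = 1.531 mm.
The gap closes (δ_free > 0.33 mm) and the wall then resists a further 1.531 − 0.33 = 1.201 mm of expansion.
Compatibility: PL/(AE) = 1.201 mm, so σ = P/A = E × (1.201/2025) = 117.4 MPa.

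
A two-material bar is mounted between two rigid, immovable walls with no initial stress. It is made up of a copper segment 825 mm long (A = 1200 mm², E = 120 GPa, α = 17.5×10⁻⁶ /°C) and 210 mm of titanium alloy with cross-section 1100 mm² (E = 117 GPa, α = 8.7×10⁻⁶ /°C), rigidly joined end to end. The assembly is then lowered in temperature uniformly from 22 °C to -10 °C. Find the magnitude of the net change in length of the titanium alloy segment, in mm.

|ΔL| ≈ 0.0569 mm

If the supports were absent, the total length change would be Σ αᵢΔT Lᵢ = 17.5×10⁻⁶×32×825 + 8.7×10⁻⁶×32×210 = 0.5205 mm.
Since the ends are fixed, an axial force P builds up, equal in every segment, with P · Σ Lᵢ/(AᵢEᵢ) = δ_free.
The series flexibility is Σ Lᵢ/(AᵢEᵢ) = 825/(1200×120×10³) + 210/(1100×117×10³) = 7.361×10⁻⁶ mm/N.
Hence P = δ_free / Σ(L/AE) = 0.5205/7.361×10⁻⁶ = 70.71 kN (tensile).
For the titanium alloy segment, free thermal change = 8.7×10⁻⁶×32×210 = 0.05846 mm and elastic change from P = 70710×210/(1100×117×10³) = 0.1154 mm; these oppose, so the net change is 0.0569 mm (segment lengthens).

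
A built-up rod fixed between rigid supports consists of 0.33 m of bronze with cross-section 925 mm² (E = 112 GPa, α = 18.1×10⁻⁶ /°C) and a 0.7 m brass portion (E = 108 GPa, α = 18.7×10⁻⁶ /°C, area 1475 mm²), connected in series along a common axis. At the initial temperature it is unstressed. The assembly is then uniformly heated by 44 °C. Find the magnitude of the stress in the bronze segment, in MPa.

σ ≈ 120 MPa (compressive)

Free thermal expansion of the whole bar: Σ αᵢΔT Lᵢ = 18.1×10⁻⁶×44×330 + 18.7×10⁻⁶×44×700 = 0.8388 mm.
The walls prevent any net length change, so an axial force P (same in every segment) develops. Compatibility: P · Σ Lᵢ/(AᵢEᵢ) = δ_free.
The series flexibility is Σ Lᵢ/(AᵢEᵢ) = 330/(925×112×10³) + 700/(1475×108×10³) = 7.58×10⁻⁶ mm/N.
P = 0.8388 / 7.58×10⁻⁶ = 110700 N = 110.7 kN, compressive.
σ_{bronze} = P / A = 110700 / 925 = 119.6 MPa.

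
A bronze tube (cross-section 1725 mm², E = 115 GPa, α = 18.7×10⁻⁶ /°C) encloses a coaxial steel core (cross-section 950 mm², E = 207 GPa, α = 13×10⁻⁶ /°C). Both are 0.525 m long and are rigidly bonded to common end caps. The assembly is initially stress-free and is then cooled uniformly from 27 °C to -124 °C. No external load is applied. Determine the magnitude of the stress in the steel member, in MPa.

σ ≈ 89.5 MPa (compressive)

Both members must finish at the same length. With the larger α, the bronze tends to over-contract; the plates restrain it, putting the bronze in tension and the steel in compression. With no external load the two internal forces are equal and opposite, magnitude P.
Equating the net (thermal + elastic) strains gives |α₁ − α₂|·ΔT = P·[1/(A₁E₁) + 1/(A₂E₂)].
|α₁ − α₂|·ΔT = 5.7×10⁻⁶ × 151 = 0.0008607.
1/(A₁E₁) + 1/(A₂E₂) = 1/(1725×115×10³) + 1/(950×207×10³) = 1.013×10⁻⁸ N⁻¹.
P = 0.0008607 / 1.013×10⁻⁸ = 85000 N = 85 kN.
σ_{steel} = P/A₂ = 85000/950 = 89.47 MPa, compressive.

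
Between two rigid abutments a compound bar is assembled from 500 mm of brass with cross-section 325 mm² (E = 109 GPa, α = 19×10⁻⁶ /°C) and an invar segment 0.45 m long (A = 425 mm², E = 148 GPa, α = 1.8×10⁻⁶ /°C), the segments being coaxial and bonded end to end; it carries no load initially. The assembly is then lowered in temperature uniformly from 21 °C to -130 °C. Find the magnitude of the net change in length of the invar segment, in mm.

If the supports were absent, the total length change would be Σ αᵢΔT Lᵢ = 19×10⁻⁶×151×500 + 1.8×10⁻⁶×151×450 = 1.557 mm.
The rigid supports impose zero overall length change; the single axial force P common to all segments must satisfy P Σ Lᵢ/(AᵢEᵢ) = δ_free.
Σ Lᵢ/(AᵢEᵢ) = 500/(325×109×10³) + 450/(425×148×10³) = 2.127×10⁻⁵ mm/N.
P = 1.557 / 2.127×10⁻⁵ = 73200 N = 73.2 kN, tensile.
For the invar segment, free thermal change = 1.8×10⁻⁶×151×450 = 0.1223 mm and elastic change from P = 73200×450/(425×148×10³) = 0.5237 mm; these oppose, so the net change is 0.401 mm (segment lengthens).

|ΔL| ≈ 0.401 mm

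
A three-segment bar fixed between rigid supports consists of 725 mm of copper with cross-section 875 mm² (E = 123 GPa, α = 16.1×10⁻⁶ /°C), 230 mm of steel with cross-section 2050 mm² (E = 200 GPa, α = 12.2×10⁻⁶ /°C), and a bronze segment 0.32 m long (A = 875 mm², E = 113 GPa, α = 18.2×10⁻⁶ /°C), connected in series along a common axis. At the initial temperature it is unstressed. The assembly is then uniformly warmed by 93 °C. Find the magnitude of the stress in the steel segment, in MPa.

Free thermal expansion of the whole bar: Σ αᵢΔT Lᵢ = 16.1×10⁻⁶×93×725 + 12.2×10⁻⁶×93×230 + 18.2×10⁻⁶×93×320 = 1.888 mm.
Since the ends are fixed, an axial force P builds up, equal in every segment, with P · Σ Lᵢ/(AᵢEᵢ) = δ_free.
The series flexibility is Σ Lᵢ/(AᵢEᵢ) = 725/(875×123×10³) + 230/(2050×200×10³) + 320/(875×113×10³) = 1.053×10⁻⁵ mm/N.
So P = 1.888 / 1.053×10⁻⁵ = 179.2 kN, compressive.
σ_{steel} = P / A = 179200 / 2050 = 87.44 MPa.

σ ≈ 87.4 MPa (compressive)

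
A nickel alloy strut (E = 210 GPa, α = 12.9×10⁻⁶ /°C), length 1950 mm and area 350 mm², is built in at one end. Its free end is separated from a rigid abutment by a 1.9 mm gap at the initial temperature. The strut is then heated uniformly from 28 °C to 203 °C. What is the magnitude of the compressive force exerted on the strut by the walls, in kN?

P ≈ 94.3 kN

Free thermal elongation = αΔT L = 12.9×10⁻⁶ × 175 × 1950 = 4.402 mm.
This exceeds the 1.9 mm gap, so the wall pushes back. The portion of expansion that must be recovered elastically is δ_free − gap = 4.402 − 1.9 = 2.502 mm.
Compatibility: PL/(AE) = 2.502 mm, so σ = P/A = E × (2.502/1950) = 269.5 MPa.
Force on the wall = σA = 269.5 × 350 mm² = 94.31 kN.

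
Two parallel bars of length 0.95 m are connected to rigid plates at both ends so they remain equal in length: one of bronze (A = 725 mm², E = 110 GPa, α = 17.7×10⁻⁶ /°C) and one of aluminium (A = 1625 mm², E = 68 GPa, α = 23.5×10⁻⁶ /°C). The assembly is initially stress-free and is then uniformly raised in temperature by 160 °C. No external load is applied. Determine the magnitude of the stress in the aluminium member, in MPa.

σ ≈ 26.5 MPa (compressive)

Both members must finish at the same length. With the larger α, the aluminium tends to over-expand; the plates restrain it, putting the aluminium in compression and the bronze in tension. With no external load the two internal forces are equal and opposite, magnitude P.
Setting the final lengths equal and cancelling L: (α₁ − α₂)ΔT = P/(A₁E₁) + P/(A₂E₂).
|α₁ − α₂|·ΔT = 5.8×10⁻⁶ × 160 = 0.000928.
1/(A₁E₁) + 1/(A₂E₂) = 1/(725×110×10³) + 1/(1625×68×10³) = 2.159×10⁻⁸ N⁻¹.
P = 0.000928 / 2.159×10⁻⁸ = 42980 N = 42.98 kN.
σ_{aluminium} = P/A₂ = 42980/1625 = 26.45 MPa, compressive.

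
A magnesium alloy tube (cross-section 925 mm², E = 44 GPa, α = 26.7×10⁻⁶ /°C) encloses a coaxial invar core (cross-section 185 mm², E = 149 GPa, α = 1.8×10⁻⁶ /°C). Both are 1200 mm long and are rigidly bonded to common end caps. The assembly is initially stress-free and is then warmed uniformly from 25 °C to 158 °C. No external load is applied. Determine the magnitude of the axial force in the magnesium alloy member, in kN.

Both members must finish at the same length. With the larger α, the magnesium alloy tends to over-expand; the plates restrain it, putting the magnesium alloy in compression and the invar in tension. With no external load the two internal forces are equal and opposite, magnitude P.
Compatibility of the two members (thermal + elastic change equal): (α₁ − α₂)ΔT = P·[1/(A₁E₁) + 1/(A₂E₂)].
|α₁ − α₂|·ΔT = 24.9×10⁻⁶ × 133 = 0.003312.
1/(A₁E₁) + 1/(A₂E₂) = 1/(925×44×10³) + 1/(185×149×10³) = 6.085×10⁻⁸ N⁻¹.
P = 0.003312 / 6.085×10⁻⁸ = 54430 N = 54.43 kN.

P ≈ 54.4 kN (compressive in the magnesium alloy)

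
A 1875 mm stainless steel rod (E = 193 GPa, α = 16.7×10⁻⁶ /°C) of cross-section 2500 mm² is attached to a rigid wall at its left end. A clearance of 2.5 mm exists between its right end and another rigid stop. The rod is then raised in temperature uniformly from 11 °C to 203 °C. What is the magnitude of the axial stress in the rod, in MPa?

σ ≈ 362 MPa (compressive)

Unrestrained expansion: δ_free = αΔT L = 16.7×10⁻⁶ × 192 × 1875 = 6.012 mm.
After closing the 2.5 mm clearance, 6.012 − 2.5 = 3.512 mm of expansion remains to be suppressed by the wall.
Compatibility: PL/(AE) = 3.512 mm, so σ = P/A = E × (3.512/1875) = 361.5 MPa.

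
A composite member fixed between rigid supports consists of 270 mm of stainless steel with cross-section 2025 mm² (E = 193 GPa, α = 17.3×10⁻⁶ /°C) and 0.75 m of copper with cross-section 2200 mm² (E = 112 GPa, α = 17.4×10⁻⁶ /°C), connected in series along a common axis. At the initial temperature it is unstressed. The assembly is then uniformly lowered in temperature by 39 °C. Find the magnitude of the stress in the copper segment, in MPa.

Free thermal contraction of the whole bar: Σ αᵢΔT Lᵢ = 17.3×10⁻⁶×39×270 + 17.4×10⁻⁶×39×750 = 0.6911 mm.
Since the ends are fixed, an axial force P builds up, equal in every segment, with P · Σ Lᵢ/(AᵢEᵢ) = δ_free.
The series flexibility is Σ Lᵢ/(AᵢEᵢ) = 270/(2025×193×10³) + 750/(2200×112×10³) = 3.735×10⁻⁶ mm/N.
So P = 0.6911 / 3.735×10⁻⁶ = 185.1 kN, tensile.
σ_{copper} = P / A = 185100 / 2200 = 84.12 MPa.

σ ≈ 84.1 MPa (tensile)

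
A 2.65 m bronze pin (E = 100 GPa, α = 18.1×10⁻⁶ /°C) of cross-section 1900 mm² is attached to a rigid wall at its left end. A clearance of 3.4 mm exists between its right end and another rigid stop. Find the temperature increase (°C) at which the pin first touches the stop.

Contact occurs when the free expansion equals the gap: αΔT L = 3.4 mm.
ΔT = 3.4 / (18.1×10⁻⁶ × 2650) = 70.89 °C.

ΔT ≈ 70.9 °C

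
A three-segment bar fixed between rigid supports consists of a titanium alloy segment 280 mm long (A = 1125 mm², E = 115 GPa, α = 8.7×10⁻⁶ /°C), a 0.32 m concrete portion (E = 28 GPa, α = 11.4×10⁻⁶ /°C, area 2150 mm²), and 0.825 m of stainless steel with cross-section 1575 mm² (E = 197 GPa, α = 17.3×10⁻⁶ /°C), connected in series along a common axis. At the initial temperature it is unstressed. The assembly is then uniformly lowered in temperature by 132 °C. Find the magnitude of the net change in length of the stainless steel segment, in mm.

|ΔL| ≈ 1.18 mm

Free thermal contraction of the whole bar: Σ αᵢΔT Lᵢ = 8.7×10⁻⁶×132×280 + 11.4×10⁻⁶×132×320 + 17.3×10⁻⁶×132×825 = 2.687 mm.
Since the ends are fixed, an axial force P builds up, equal in every segment, with P · Σ Lᵢ/(AᵢEᵢ) = δ_free.
Σ Lᵢ/(AᵢEᵢ) = 280/(1125×115×10³) + 320/(2150×28×10³) + 825/(1575×197×10³) = 1.014×10⁻⁵ mm/N.
Hence P = δ_free / Σ(L/AE) = 2.687/1.014×10⁻⁵ = 265 kN (tensile).
For the stainless steel segment, free thermal change = 17.3×10⁻⁶×132×825 = 1.884 mm and elastic change from P = 265000×825/(1575×197×10³) = 0.7047 mm; these oppose, so the net change is 1.18 mm (segment shortens).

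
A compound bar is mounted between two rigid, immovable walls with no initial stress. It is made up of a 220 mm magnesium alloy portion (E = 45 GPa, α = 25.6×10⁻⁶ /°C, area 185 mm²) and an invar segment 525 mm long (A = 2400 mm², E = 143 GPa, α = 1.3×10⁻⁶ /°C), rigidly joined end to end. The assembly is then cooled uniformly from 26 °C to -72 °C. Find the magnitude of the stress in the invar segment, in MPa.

Free thermal contraction of the whole bar: Σ αᵢΔT Lᵢ = 25.6×10⁻⁶×98×220 + 1.3×10⁻⁶×98×525 = 0.6188 mm.
The rigid supports impose zero overall length change; the single axial force P common to all segments must satisfy P Σ Lᵢ/(AᵢEᵢ) = δ_free.
The series flexibility is Σ Lᵢ/(AᵢEᵢ) = 220/(185×45×10³) + 525/(2400×143×10³) = 2.796×10⁻⁵ mm/N.
So P = 0.6188 / 2.796×10⁻⁵ = 22.14 kN, tensile.
σ_{invar} = P / A = 22140 / 2400 = 9.223 MPa.

σ ≈ 9.22 MPa (tensile)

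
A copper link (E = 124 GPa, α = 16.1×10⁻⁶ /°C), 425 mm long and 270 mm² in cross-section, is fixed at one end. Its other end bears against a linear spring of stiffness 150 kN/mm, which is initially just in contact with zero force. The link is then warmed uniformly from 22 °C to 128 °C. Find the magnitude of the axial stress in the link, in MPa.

The unrestrained thermal change is αΔT L = 16.1×10⁻⁶ × 106 × 425 = 0.7253 mm.
With a force P in the spring, the elastic change of the link is PL/(AE) and that of the spring is P/k; compatibility requires their sum to equal δ_free.
So P = δ_free / [L/(AE) + 1/k] = 0.7253 / [ 425/(270×124×10³) + 1/(150×10³) ].
P = 0.7253 / 1.936×10⁻⁵ = 37460 N.
σ = P/A = 37460/270 = 138.8 MPa.

σ ≈ 139 MPa (compressive)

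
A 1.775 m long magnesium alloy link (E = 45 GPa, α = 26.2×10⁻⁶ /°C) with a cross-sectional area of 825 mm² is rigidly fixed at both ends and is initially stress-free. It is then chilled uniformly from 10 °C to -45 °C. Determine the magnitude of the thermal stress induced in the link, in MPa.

σ ≈ 64.8 MPa (tensile)

With length fixed, the mechanical strain must cancel the thermal strain αΔT = 26.2×10⁻⁶ × 55 = 1441×10⁻⁶.
Hence σ = E·αΔT = 45×10³ × 1441×10⁻⁶ = 64.84 MPa, tensile.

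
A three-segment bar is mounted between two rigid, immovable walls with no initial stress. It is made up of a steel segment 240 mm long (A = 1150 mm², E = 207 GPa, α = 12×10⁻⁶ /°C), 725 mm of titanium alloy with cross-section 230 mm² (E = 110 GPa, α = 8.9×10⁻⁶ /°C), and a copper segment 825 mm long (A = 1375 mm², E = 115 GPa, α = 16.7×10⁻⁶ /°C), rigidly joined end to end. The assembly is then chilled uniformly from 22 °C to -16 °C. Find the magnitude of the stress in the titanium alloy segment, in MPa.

If the supports were absent, the total length change would be Σ αᵢΔT Lᵢ = 12×10⁻⁶×38×240 + 8.9×10⁻⁶×38×725 + 16.7×10⁻⁶×38×825 = 0.8782 mm.
The rigid supports impose zero overall length change; the single axial force P common to all segments must satisfy P Σ Lᵢ/(AᵢEᵢ) = δ_free.
Σ Lᵢ/(AᵢEᵢ) = 240/(1150×207×10³) + 725/(230×110×10³) + 825/(1375×115×10³) = 3.488×10⁻⁵ mm/N.
So P = 0.8782 / 3.488×10⁻⁵ = 25.18 kN, tensile.
σ_{titanium alloy} = P / A = 25180 / 230 = 109.5 MPa.

σ ≈ 109 MPa (tensile)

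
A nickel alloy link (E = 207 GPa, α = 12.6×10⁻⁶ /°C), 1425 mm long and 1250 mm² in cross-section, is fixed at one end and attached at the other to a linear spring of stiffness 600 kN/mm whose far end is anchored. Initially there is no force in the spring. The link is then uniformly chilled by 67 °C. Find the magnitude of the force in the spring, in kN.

P ≈ 168 kN

The unrestrained thermal change is αΔT L = 12.6×10⁻⁶ × 67 × 1425 = 1.203 mm.
With a force P in the spring, the elastic change of the link is PL/(AE) and that of the spring is P/k; compatibility requires their sum to equal δ_free.
So P = δ_free / [L/(AE) + 1/k] = 1.203 / [ 1425/(1250×207×10³) + 1/(600×10³) ].
P = 1.203 / 7.174×10⁻⁶ = 167700 N.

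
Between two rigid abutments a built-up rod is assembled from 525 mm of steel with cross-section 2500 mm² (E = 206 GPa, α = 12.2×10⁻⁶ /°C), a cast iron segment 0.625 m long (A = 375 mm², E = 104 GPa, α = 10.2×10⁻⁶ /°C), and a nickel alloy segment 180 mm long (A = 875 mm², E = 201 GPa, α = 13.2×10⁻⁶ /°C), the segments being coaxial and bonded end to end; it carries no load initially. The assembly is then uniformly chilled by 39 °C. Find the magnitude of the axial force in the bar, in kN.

P ≈ 32.7 kN (tensile)

With the walls removed the bar would change length by δ_free = Σ αᵢΔT Lᵢ = 12.2×10⁻⁶×39×525 + 10.2×10⁻⁶×39×625 + 13.2×10⁻⁶×39×180 = 0.5911 mm.
The rigid supports impose zero overall length change; the single axial force P common to all segments must satisfy P Σ Lᵢ/(AᵢEᵢ) = δ_free.
The series flexibility is Σ Lᵢ/(AᵢEᵢ) = 525/(2500×206×10³) + 625/(375×104×10³) + 180/(875×201×10³) = 1.807×10⁻⁵ mm/N.
Hence P = δ_free / Σ(L/AE) = 0.5911/1.807×10⁻⁵ = 32.71 kN (tensile).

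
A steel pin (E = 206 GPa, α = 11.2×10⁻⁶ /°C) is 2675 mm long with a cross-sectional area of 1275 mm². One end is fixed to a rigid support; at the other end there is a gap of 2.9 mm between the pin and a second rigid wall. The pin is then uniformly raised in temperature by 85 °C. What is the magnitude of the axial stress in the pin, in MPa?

Unrestrained expansion: δ_free = αΔT L = 11.2×10⁻⁶ × 85 × 2675 = 2.547 mm.
Since δ_free = 2.55 mm is less than the 2.9 mm gap, the pin never touches the wall. No axial force develops.

σ ≈ 0 MPa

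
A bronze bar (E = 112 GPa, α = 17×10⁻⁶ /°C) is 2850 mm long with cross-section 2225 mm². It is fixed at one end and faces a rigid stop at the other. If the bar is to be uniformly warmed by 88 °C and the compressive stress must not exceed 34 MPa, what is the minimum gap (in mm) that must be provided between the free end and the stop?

With no wall the bar would lengthen by αΔT L = 17×10⁻⁶ × 88 × 2850 = 4.264 mm.
At the allowable stress the elastic shortening the wall may impose is σL/E = 34 × 2850 / (112×10³) = 0.8652 mm.
So the gap has to take up the difference, g_min = δ_free − σL/E = 4.264 − 0.8652 = 3.398 mm.

g ≈ 3.4 mm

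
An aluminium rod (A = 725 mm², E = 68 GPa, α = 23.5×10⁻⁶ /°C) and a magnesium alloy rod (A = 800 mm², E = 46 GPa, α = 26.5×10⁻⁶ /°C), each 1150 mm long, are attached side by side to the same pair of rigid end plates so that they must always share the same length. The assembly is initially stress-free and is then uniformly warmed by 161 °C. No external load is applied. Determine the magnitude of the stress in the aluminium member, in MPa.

σ ≈ 14 MPa (tensile)

The magnesium alloy has the larger α, so on heating it would change length more than the aluminium if both were free. The rigid plates force a common final length, so the magnesium alloy is put into compression and the aluminium into tension, with equal and opposite forces P (no external load).
Equating the net (thermal + elastic) strains gives |α₁ − α₂|·ΔT = P·[1/(A₁E₁) + 1/(A₂E₂)].
|α₁ − α₂|·ΔT = 3×10⁻⁶ × 161 = 0.000483.
1/(A₁E₁) + 1/(A₂E₂) = 1/(725×68×10³) + 1/(800×46×10³) = 4.746×10⁻⁸ N⁻¹.
P = 0.000483 / 4.746×10⁻⁸ = 10180 N = 10.18 kN.
σ_{aluminium} = P/A₁ = 10180/725 = 14.04 MPa, tensile.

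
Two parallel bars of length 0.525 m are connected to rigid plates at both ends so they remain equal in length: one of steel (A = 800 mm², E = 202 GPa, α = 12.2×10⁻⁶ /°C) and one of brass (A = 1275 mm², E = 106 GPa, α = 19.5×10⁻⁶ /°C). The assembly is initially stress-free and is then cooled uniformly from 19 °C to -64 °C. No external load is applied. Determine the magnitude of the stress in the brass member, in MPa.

σ ≈ 35 MPa (tensile)

The brass has the larger α, so on cooling it would change length more than the steel if both were free. The rigid plates force a common final length, so the brass is put into tension and the steel into compression, with equal and opposite forces P (no external load).
Equating the net (thermal + elastic) strains gives |α₁ − α₂|·ΔT = P·[1/(A₁E₁) + 1/(A₂E₂)].
|α₁ − α₂|·ΔT = 7.3×10⁻⁶ × 83 = 0.0006059.
1/(A₁E₁) + 1/(A₂E₂) = 1/(800×202×10³) + 1/(1275×106×10³) = 1.359×10⁻⁸ N⁻¹.
P = 0.0006059 / 1.359×10⁻⁸ = 44590 N = 44.59 kN.
σ_{brass} = P/A₂ = 44590/1275 = 34.97 MPa, tensile.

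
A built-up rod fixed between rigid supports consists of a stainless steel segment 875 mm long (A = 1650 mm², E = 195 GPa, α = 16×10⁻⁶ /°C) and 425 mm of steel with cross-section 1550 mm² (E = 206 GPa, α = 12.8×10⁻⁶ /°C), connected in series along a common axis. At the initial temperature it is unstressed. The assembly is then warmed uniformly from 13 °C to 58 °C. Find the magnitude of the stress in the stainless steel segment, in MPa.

σ ≈ 131 MPa (compressive)

With the walls removed the bar would change length by δ_free = Σ αᵢΔT Lᵢ = 16×10⁻⁶×45×875 + 12.8×10⁻⁶×45×425 = 0.8748 mm.
The walls prevent any net length change, so an axial force P (same in every segment) develops. Compatibility: P · Σ Lᵢ/(AᵢEᵢ) = δ_free.
Σ Lᵢ/(AᵢEᵢ) = 875/(1650×195×10³) + 425/(1550×206×10³) = 4.051×10⁻⁶ mm/N.
Hence P = δ_free / Σ(L/AE) = 0.8748/4.051×10⁻⁶ = 216 kN (compressive).
σ_{stainless steel} = P / A = 216000 / 1650 = 130.9 MPa.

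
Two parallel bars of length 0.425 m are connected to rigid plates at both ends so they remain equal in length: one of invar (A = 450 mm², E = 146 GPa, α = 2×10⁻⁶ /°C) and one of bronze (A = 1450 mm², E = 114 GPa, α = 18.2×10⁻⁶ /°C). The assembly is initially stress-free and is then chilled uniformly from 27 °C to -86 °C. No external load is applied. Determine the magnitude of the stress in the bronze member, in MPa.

σ ≈ 59.4 MPa (tensile)

The bronze has the larger α, so on cooling it would change length more than the invar if both were free. The rigid plates force a common final length, so the bronze is put into tension and the invar into compression, with equal and opposite forces P (no external load).
Compatibility of the two members (thermal + elastic change equal): (α₁ − α₂)ΔT = P·[1/(A₁E₁) + 1/(A₂E₂)].
|α₁ − α₂|·ΔT = 16.2×10⁻⁶ × 113 = 0.001831.
1/(A₁E₁) + 1/(A₂E₂) = 1/(450×146×10³) + 1/(1450×114×10³) = 2.127×10⁻⁸ N⁻¹.
So P = 0.001831 / 2.127×10⁻⁸ = 86.06 kN.
σ_{bronze} = P/A₂ = 86060/1450 = 59.35 MPa, tensile.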